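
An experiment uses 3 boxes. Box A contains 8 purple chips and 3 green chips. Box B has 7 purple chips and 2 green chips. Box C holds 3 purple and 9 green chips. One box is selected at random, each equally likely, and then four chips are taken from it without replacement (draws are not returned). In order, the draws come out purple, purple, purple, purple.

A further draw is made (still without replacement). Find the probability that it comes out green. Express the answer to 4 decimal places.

0.4124

Under each hypothesis, the probability of the observed sequence is: P(data | box A) = (8/11)(7/10)(6/9)(5/8) = 7/33; P(data | box B) = (7/9)(6/8)(5/7)(4/6) = 5/18; P(data | box C) = (3/12)(2/11)(1/10)(0/9) = 0.
Weighting by the prior gives 1/3 · 7/33 = 7/99, 1/3 · 5/18 = 5/54, 1/3 · 0 = 0; with total 97/594.
Dividing through by the total gives posterior P(box A | data) = 42/97, P(box B | data) = 55/97, P(box C | data) = 0.
So P(green next | data) = Σ P(green next | H) P(H | data) = (3/7)(42/97) + (2/5)(55/97) = 40/97.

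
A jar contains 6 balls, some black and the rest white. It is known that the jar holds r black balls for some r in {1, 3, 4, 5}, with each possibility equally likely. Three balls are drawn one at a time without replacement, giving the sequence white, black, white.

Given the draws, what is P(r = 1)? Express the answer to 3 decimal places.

0.435

For each hypothesis, P(data | H) works out to: P(data | r = 1) = (5/6)(1/5)(4/4) = 1/6; P(data | r = 3) = (3/6)(3/5)(2/4) = 3/20; P(data | r = 4) = (2/6)(4/5)(1/4) = 1/15; P(data | r = 5) = (1/6)(5/5)(0/4) = 0.
The prior-weighted likelihoods are 1/4 · 1/6 = 1/24, 1/4 · 3/20 = 3/80, 1/4 · 1/15 = 1/60, 1/4 · 0 = 0; these sum to 23/240.
By Bayes' rule, P(r = 1 | data) = (1/24) / (23/240) = 10/23.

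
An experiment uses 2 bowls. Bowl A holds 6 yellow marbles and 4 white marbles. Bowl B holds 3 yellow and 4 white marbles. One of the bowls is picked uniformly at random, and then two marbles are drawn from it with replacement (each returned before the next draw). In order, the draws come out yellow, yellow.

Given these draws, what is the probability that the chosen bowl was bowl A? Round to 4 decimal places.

Under each hypothesis, the probability of the observed sequence is: P(data | bowl A) = (6/10)(6/10) = 0.36; P(data | bowl B) = (3/7)(3/7) = 0.18367.
Multiplying each by its prior: 1/2 · 0.36 = 0.18, 1/2 · 0.18367 = 0.091837; summing to 0.27184.
So P(bowl A | data) = (0.18) / (0.27184) = 0.66216.

0.6622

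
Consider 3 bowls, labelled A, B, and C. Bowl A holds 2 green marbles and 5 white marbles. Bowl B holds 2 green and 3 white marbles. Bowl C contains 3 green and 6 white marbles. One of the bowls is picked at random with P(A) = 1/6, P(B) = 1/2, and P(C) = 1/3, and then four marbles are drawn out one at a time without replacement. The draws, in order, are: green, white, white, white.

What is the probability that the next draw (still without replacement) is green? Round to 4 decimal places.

0.6503

Compute the likelihood of the observed sequence for each case: P(data | bowl A) = (2/7)(5/6)(4/5)(3/4) = 0.14286; P(data | bowl B) = (2/5)(3/4)(2/3)(1/2) = 0.1; P(data | bowl C) = (3/9)(6/8)(5/7)(4/6) = 0.11905.
Multiplying each by its prior: 1/6 · 0.14286 = 0.02381, 1/2 · 0.1 = 0.05, 1/3 · 0.11905 = 0.039683; with total 0.11349.
Normalising, the posterior is P(bowl A | data) = 0.20979, P(bowl B | data) = 0.44056, P(bowl C | data) = 0.34965.
So P(green next | data) = Σ P(green next | H) P(H | data) = (1/3)(0.20979) + (1)(0.44056) + (2/5)(0.34965) = 0.65035.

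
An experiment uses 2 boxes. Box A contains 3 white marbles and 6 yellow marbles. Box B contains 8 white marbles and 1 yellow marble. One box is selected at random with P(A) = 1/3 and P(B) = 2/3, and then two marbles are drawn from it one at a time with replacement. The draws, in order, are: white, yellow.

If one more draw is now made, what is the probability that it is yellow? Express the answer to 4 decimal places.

For each hypothesis, P(data | H) works out to: P(data | box A) = (3/9)(6/9) = 2/9; P(data | box B) = (8/9)(1/9) = 8/81.
Weighting by the prior gives 1/3 · 2/9 = 2/27, 2/3 · 8/81 = 16/243; these sum to 34/243.
The posterior is then P(box A | data) = 9/17, P(box B | data) = 8/17.
Averaging over the posterior, P(yellow next | data) = (2/3)(9/17) + (1/9)(8/17) = 62/153.

0.4052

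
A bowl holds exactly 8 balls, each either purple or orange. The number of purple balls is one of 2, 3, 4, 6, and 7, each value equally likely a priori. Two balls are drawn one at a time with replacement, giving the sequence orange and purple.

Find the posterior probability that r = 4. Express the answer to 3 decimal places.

Compute the likelihood of the observed sequence for each case: P(data | r = 2) = (6/8)(2/8) = 3/16; P(data | r = 3) = (5/8)(3/8) = 15/64; P(data | r = 4) = (4/8)(4/8) = 1/4; P(data | r = 6) = (2/8)(6/8) = 3/16; P(data | r = 7) = (1/8)(7/8) = 7/64.
Multiplying each by its prior: 1/5 · 3/16 = 3/80, 1/5 · 15/64 = 3/64, 1/5 · 1/4 = 1/20, 1/5 · 3/16 = 3/80, 1/5 · 7/64 = 7/320; these sum to 31/160.
By Bayes' rule, P(r = 4 | data) = (1/20) / (31/160) = 8/31.

0.258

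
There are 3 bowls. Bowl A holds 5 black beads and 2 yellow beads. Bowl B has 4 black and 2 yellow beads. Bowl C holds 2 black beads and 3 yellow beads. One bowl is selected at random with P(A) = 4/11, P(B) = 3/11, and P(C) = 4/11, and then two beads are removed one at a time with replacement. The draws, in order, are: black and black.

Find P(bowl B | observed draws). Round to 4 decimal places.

0.3322

The likelihood of the observed sequence under each hypothesis: P(data | bowl A) = (5/7)(5/7) = 0.5102; P(data | bowl B) = (4/6)(4/6) = 0.44444; P(data | bowl C) = (2/5)(2/5) = 0.16.
The prior-weighted likelihoods are 4/11 · 0.5102 = 0.18553, 3/11 · 0.44444 = 0.12121, 4/11 · 0.16 = 0.058182; summing to 0.36492.
By Bayes' rule, P(bowl B | data) = (0.12121) / (0.36492) = 0.33216.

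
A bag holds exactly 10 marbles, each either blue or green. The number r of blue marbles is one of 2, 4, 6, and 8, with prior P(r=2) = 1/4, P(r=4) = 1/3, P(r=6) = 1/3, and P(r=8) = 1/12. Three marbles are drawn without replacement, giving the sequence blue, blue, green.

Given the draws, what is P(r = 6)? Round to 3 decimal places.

0.517

For each hypothesis, P(data | H) works out to: P(data | r = 2) = (2/10)(1/9)(8/8) = 1/45; P(data | r = 4) = (4/10)(3/9)(6/8) = 1/10; P(data | r = 6) = (6/10)(5/9)(4/8) = 1/6; P(data | r = 8) = (8/10)(7/9)(2/8) = 7/45.
Weighting by the prior gives 1/4 · 1/45 = 1/180, 1/3 · 1/10 = 1/30, 1/3 · 1/6 = 1/18, 1/12 · 7/45 = 7/540; with total 29/270.
By Bayes' rule, P(r = 6 | data) = (1/18) / (29/270) = 15/29.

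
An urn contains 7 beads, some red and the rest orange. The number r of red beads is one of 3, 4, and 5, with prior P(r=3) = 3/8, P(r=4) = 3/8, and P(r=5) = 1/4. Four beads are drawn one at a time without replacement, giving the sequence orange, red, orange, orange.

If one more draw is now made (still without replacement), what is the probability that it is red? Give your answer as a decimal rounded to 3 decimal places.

Compute the likelihood of the observed sequence for each case: P(data | r = 3) = (4/7)(3/6)(3/5)(2/4) = 3/35; P(data | r = 4) = (3/7)(4/6)(2/5)(1/4) = 1/35; P(data | r = 5) = (2/7)(5/6)(1/5)(0/4) = 0.
The prior-weighted likelihoods are 3/8 · 3/35 = 9/280, 3/8 · 1/35 = 3/280, 1/4 · 0 = 0; these sum to 3/70.
The posterior is then P(r = 3 | data) = 3/4, P(r = 4 | data) = 1/4, P(r = 5 | data) = 0.
Averaging over the posterior, P(red next | data) = (2/3)(3/4) + (1)(1/4) = 3/4.

0.750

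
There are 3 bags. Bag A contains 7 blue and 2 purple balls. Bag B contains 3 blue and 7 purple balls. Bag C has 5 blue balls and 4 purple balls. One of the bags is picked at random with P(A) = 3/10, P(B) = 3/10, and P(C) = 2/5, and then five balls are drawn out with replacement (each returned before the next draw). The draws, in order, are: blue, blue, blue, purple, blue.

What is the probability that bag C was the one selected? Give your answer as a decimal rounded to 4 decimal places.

The likelihood of the observed sequence under each hypothesis: P(data | bag A) = (7/9)(7/9)(7/9)(2/9)(7/9) = 0.081322; P(data | bag B) = (3/10)(3/10)(3/10)(7/10)(3/10) = 0.00567; P(data | bag C) = (5/9)(5/9)(5/9)(4/9)(5/9) = 0.042338.
Multiplying each by its prior: 3/10 · 0.081322 = 0.024397, 3/10 · 0.00567 = 0.001701, 2/5 · 0.042338 = 0.016935; with total 0.043033.
So P(bag C | data) = (0.016935) / (0.043033) = 0.39354.

0.3935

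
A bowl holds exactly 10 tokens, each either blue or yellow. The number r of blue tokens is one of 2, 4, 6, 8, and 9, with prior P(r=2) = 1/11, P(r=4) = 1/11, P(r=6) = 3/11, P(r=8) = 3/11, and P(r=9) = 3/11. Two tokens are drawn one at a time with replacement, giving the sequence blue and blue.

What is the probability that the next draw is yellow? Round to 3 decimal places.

0.211

The likelihood of the observed sequence under each hypothesis: P(data | r = 2) = (2/10)(2/10) = 0.04; P(data | r = 4) = (4/10)(4/10) = 0.16; P(data | r = 6) = (6/10)(6/10) = 0.36; P(data | r = 8) = (8/10)(8/10) = 0.64; P(data | r = 9) = (9/10)(9/10) = 0.81.
Weighting by the prior gives 1/11 · 0.04 = 0.0036364, 1/11 · 0.16 = 0.014545, 3/11 · 0.36 = 0.098182, 3/11 · 0.64 = 0.17455, 3/11 · 0.81 = 0.22091; these sum to 0.51182.
Normalising, the posterior is P(r = 2 | data) = 0.0071048, P(r = 4 | data) = 0.028419, P(r = 6 | data) = 0.19183, P(r = 8 | data) = 0.34103, P(r = 9 | data) = 0.43162.
The predictive probability is P(yellow next | data) = (4/5)(0.0071048) + (3/5)(0.028419) + (2/5)(0.19183) + (1/5)(0.34103) + (1/10)(0.43162) = 0.21083.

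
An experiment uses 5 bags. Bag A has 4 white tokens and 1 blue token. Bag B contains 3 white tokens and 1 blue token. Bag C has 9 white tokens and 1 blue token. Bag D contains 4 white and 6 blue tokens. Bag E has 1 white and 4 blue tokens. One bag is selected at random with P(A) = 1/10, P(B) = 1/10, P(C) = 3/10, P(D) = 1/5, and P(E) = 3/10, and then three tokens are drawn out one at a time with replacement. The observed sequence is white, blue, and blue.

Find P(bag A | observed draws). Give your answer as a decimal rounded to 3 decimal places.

0.041

The likelihood of the observed sequence under each hypothesis: P(data | bag A) = (4/5)(1/5)(1/5) = 0.032; P(data | bag B) = (3/4)(1/4)(1/4) = 0.046875; P(data | bag C) = (9/10)(1/10)(1/10) = 0.009; P(data | bag D) = (4/10)(6/10)(6/10) = 0.144; P(data | bag E) = (1/5)(4/5)(4/5) = 0.128.
The prior-weighted likelihoods are 1/10 · 0.032 = 0.0032, 1/10 · 0.046875 = 0.0046875, 3/10 · 0.009 = 0.0027, 1/5 · 0.144 = 0.0288, 3/10 · 0.128 = 0.0384; with total 0.077787.
Hence P(bag A | data) = (0.0032) / (0.077787) = 0.041138.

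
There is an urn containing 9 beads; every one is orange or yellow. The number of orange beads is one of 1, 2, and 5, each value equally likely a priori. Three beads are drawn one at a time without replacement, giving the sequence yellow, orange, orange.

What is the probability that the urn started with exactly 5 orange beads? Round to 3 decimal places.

0.851

Under each hypothesis, the probability of the observed sequence is: P(data | r = 1) = (8/9)(1/8)(0/7) = 0; P(data | r = 2) = (7/9)(2/8)(1/7) = 1/36; P(data | r = 5) = (4/9)(5/8)(4/7) = 10/63.
The prior-weighted likelihoods are 1/3 · 0 = 0, 1/3 · 1/36 = 1/108, 1/3 · 10/63 = 10/189; with total 47/756.
By Bayes' rule, P(r = 5 | data) = (10/189) / (47/756) = 40/47.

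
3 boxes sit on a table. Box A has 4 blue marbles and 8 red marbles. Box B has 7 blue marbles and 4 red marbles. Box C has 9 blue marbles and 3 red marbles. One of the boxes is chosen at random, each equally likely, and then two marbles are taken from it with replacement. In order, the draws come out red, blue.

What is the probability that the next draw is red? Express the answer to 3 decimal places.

The likelihood of the observed sequence under each hypothesis: P(data | box A) = (8/12)(4/12) = 0.22222; P(data | box B) = (4/11)(7/11) = 0.2314; P(data | box C) = (3/12)(9/12) = 0.1875.
The prior-weighted likelihoods are 1/3 · 0.22222 = 0.074074, 1/3 · 0.2314 = 0.077135, 1/3 · 0.1875 = 0.0625; summing to 0.21371.
The posterior is then P(box A | data) = 0.34661, P(box B | data) = 0.36093, P(box C | data) = 0.29245.
So P(red next | data) = Σ P(red next | H) P(H | data) = (2/3)(0.34661) + (4/11)(0.36093) + (1/4)(0.29245) = 0.43544.

0.435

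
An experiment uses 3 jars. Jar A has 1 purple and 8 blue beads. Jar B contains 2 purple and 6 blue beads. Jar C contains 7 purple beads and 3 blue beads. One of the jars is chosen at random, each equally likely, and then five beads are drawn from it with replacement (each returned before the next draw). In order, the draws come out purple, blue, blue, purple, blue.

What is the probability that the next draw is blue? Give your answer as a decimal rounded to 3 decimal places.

For each hypothesis, P(data | H) works out to: P(data | jar A) = (1/9)(8/9)(8/9)(1/9)(8/9) = 0.0086708; P(data | jar B) = (2/8)(6/8)(6/8)(2/8)(6/8) = 0.026367; P(data | jar C) = (7/10)(3/10)(3/10)(7/10)(3/10) = 0.01323.
Weighting by the prior gives 1/3 · 0.0086708 = 0.0028903, 1/3 · 0.026367 = 0.0087891, 1/3 · 0.01323 = 0.00441; these sum to 0.016089.
Dividing through by the total gives posterior P(jar A | data) = 0.17964, P(jar B | data) = 0.54627, P(jar C | data) = 0.27409.
Averaging over the posterior, P(blue next | data) = (8/9)(0.17964) + (3/4)(0.54627) + (3/10)(0.27409) = 0.65161.

0.652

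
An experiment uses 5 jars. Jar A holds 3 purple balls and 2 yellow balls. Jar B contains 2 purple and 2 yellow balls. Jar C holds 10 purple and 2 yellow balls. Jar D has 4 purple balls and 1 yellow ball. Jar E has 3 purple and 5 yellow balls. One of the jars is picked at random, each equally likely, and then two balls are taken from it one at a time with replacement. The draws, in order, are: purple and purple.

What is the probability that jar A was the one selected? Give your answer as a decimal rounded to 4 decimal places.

0.1727

The likelihood of the observed sequence under each hypothesis: P(data | jar A) = (3/5)(3/5) = 0.36; P(data | jar B) = (2/4)(2/4) = 0.25; P(data | jar C) = (10/12)(10/12) = 0.69444; P(data | jar D) = (4/5)(4/5) = 0.64; P(data | jar E) = (3/8)(3/8) = 0.14062.
Weighting by the prior gives 1/5 · 0.36 = 0.072, 1/5 · 0.25 = 0.05, 1/5 · 0.69444 = 0.13889, 1/5 · 0.64 = 0.128, 1/5 · 0.14062 = 0.028125; these sum to 0.41701.
By Bayes' rule, P(jar A | data) = (0.072) / (0.41701) = 0.17266.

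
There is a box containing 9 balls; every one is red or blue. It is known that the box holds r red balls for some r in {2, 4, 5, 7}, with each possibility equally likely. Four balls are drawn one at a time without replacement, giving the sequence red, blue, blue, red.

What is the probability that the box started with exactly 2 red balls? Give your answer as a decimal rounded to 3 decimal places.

0.130

Under each hypothesis, the probability of the observed sequence is: P(data | r = 2) = (2/9)(7/8)(6/7)(1/6) = 1/36; P(data | r = 4) = (4/9)(5/8)(4/7)(3/6) = 5/63; P(data | r = 5) = (5/9)(4/8)(3/7)(4/6) = 5/63; P(data | r = 7) = (7/9)(2/8)(1/7)(6/6) = 1/36.
Weighting by the prior gives 1/4 · 1/36 = 1/144, 1/4 · 5/63 = 5/252, 1/4 · 5/63 = 5/252, 1/4 · 1/36 = 1/144; these sum to 3/56.
So P(r = 2 | data) = (1/144) / (3/56) = 7/54.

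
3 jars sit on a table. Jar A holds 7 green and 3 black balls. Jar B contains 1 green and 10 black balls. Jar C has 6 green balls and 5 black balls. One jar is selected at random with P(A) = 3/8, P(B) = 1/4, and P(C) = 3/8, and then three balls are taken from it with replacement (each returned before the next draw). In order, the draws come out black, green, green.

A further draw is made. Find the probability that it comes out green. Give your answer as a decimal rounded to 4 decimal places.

The likelihood of the observed sequence under each hypothesis: P(data | jar A) = (3/10)(7/10)(7/10) = 0.147; P(data | jar B) = (10/11)(1/11)(1/11) = 0.0075131; P(data | jar C) = (5/11)(6/11)(6/11) = 0.13524.
The prior-weighted likelihoods are 3/8 · 0.147 = 0.055125, 1/4 · 0.0075131 = 0.0018783, 3/8 · 0.13524 = 0.050714; summing to 0.10772.
The posterior is then P(jar A | data) = 0.51176, P(jar B | data) = 0.017437, P(jar C | data) = 0.47081.
The predictive probability is P(green next | data) = (7/10)(0.51176) + (1/11)(0.017437) + (6/11)(0.47081) = 0.61662.

0.6166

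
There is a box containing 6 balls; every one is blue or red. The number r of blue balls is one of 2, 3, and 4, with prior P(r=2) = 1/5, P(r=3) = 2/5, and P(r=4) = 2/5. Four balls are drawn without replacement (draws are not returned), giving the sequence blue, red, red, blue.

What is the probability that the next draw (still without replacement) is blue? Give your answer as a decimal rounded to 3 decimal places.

Compute the likelihood of the observed sequence for each case: P(data | r = 2) = (2/6)(4/5)(3/4)(1/3) = 1/15; P(data | r = 3) = (3/6)(3/5)(2/4)(2/3) = 1/10; P(data | r = 4) = (4/6)(2/5)(1/4)(3/3) = 1/15.
Weighting by the prior gives 1/5 · 1/15 = 1/75, 2/5 · 1/10 = 1/25, 2/5 · 1/15 = 2/75; summing to 2/25.
Dividing through by the total gives posterior P(r = 2 | data) = 1/6, P(r = 3 | data) = 1/2, P(r = 4 | data) = 1/3.
The predictive probability is P(blue next | data) = (0)(1/6) + (1/2)(1/2) + (1)(1/3) = 7/12.

0.583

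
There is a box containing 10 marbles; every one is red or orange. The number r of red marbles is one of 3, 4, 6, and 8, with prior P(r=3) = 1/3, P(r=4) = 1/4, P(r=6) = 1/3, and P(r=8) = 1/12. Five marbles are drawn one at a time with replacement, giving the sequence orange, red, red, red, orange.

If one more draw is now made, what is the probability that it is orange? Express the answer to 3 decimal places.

Under each hypothesis, the probability of the observed sequence is: P(data | r = 3) = (7/10)(3/10)(3/10)(3/10)(7/10) = 0.01323; P(data | r = 4) = (6/10)(4/10)(4/10)(4/10)(6/10) = 0.02304; P(data | r = 6) = (4/10)(6/10)(6/10)(6/10)(4/10) = 0.03456; P(data | r = 8) = (2/10)(8/10)(8/10)(8/10)(2/10) = 0.02048.
Multiplying each by its prior: 1/3 · 0.01323 = 0.00441, 1/4 · 0.02304 = 0.00576, 1/3 · 0.03456 = 0.01152, 1/12 · 0.02048 = 0.0017067; with total 0.023397.
Normalising, the posterior is P(r = 3 | data) = 0.18849, P(r = 4 | data) = 0.24619, P(r = 6 | data) = 0.49238, P(r = 8 | data) = 0.072945.
The predictive probability is P(orange next | data) = (7/10)(0.18849) + (3/5)(0.24619) + (2/5)(0.49238) + (1/5)(0.072945) = 0.4912.

0.491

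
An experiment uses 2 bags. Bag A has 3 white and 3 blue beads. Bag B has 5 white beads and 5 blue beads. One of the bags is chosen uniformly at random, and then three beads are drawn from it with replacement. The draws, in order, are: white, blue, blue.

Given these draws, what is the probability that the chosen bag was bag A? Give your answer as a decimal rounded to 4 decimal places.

0.5000

Compute the likelihood of the observed sequence for each case: P(data | bag A) = (3/6)(3/6)(3/6) = 1/8; P(data | bag B) = (5/10)(5/10)(5/10) = 1/8.
The prior-weighted likelihoods are 1/2 · 1/8 = 1/16, 1/2 · 1/8 = 1/16; with total 1/8.
Hence P(bag A | data) = (1/16) / (1/8) = 1/2.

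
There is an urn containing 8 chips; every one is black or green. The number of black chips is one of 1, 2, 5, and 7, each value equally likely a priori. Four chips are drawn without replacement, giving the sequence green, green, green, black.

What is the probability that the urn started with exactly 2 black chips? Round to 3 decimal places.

Compute the likelihood of the observed sequence for each case: P(data | r = 1) = (7/8)(6/7)(5/6)(1/5) = 1/8; P(data | r = 2) = (6/8)(5/7)(4/6)(2/5) = 1/7; P(data | r = 5) = (3/8)(2/7)(1/6)(5/5) = 1/56; P(data | r = 7) = (1/8)(0/7) = 0.
Weighting by the prior gives 1/4 · 1/8 = 1/32, 1/4 · 1/7 = 1/28, 1/4 · 1/56 = 1/224, 1/4 · 0 = 0; summing to 1/14.
By Bayes' rule, P(r = 2 | data) = (1/28) / (1/14) = 1/2.

0.500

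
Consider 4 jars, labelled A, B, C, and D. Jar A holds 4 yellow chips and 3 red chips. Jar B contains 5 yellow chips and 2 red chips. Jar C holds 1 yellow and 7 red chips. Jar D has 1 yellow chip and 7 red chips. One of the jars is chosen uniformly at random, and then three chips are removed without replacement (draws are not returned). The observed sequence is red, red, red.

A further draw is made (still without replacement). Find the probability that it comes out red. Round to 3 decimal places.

Under each hypothesis, the probability of the observed sequence is: P(data | jar A) = (3/7)(2/6)(1/5) = 1/35; P(data | jar B) = (2/7)(1/6)(0/5) = 0; P(data | jar C) = (7/8)(6/7)(5/6) = 5/8; P(data | jar D) = (7/8)(6/7)(5/6) = 5/8.
Multiplying each by its prior: 1/4 · 1/35 = 1/140, 1/4 · 0 = 0, 1/4 · 5/8 = 5/32, 1/4 · 5/8 = 5/32; summing to 179/560.
The posterior is then P(jar A | data) = 4/179, P(jar B | data) = 0, P(jar C | data) = 175/358, P(jar D | data) = 175/358.
So P(red next | data) = Σ P(red next | H) P(H | data) = (0)(4/179) + (4/5)(175/358) + (4/5)(175/358) = 140/179.

0.782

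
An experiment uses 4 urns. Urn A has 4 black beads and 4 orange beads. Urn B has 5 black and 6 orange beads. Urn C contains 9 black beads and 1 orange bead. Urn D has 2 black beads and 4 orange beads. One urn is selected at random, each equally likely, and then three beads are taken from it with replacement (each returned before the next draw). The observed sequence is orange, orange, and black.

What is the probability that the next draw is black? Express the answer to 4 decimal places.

The likelihood of the observed sequence under each hypothesis: P(data | urn A) = (4/8)(4/8)(4/8) = 0.125; P(data | urn B) = (6/11)(6/11)(5/11) = 0.13524; P(data | urn C) = (1/10)(1/10)(9/10) = 0.009; P(data | urn D) = (4/6)(4/6)(2/6) = 0.14815.
The prior-weighted likelihoods are 1/4 · 0.125 = 0.03125, 1/4 · 0.13524 = 0.033809, 1/4 · 0.009 = 0.00225, 1/4 · 0.14815 = 0.037037; with total 0.10435.
Dividing through by the total gives posterior P(urn A | data) = 0.29948, P(urn B | data) = 0.32401, P(urn C | data) = 0.021563, P(urn D | data) = 0.35494.
So P(black next | data) = Σ P(black next | H) P(H | data) = (1/2)(0.29948) + (5/11)(0.32401) + (9/10)(0.021563) + (1/3)(0.35494) = 0.43474.

0.4347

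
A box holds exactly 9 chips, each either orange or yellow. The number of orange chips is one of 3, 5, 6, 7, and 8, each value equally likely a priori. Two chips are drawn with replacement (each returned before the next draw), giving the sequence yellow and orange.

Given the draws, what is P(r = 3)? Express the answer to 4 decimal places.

Compute the likelihood of the observed sequence for each case: P(data | r = 3) = (6/9)(3/9) = 2/9; P(data | r = 5) = (4/9)(5/9) = 20/81; P(data | r = 6) = (3/9)(6/9) = 2/9; P(data | r = 7) = (2/9)(7/9) = 14/81; P(data | r = 8) = (1/9)(8/9) = 8/81.
Multiplying each by its prior: 1/5 · 2/9 = 2/45, 1/5 · 20/81 = 4/81, 1/5 · 2/9 = 2/45, 1/5 · 14/81 = 14/405, 1/5 · 8/81 = 8/405; these sum to 26/135.
So P(r = 3 | data) = (2/45) / (26/135) = 3/13.

0.2308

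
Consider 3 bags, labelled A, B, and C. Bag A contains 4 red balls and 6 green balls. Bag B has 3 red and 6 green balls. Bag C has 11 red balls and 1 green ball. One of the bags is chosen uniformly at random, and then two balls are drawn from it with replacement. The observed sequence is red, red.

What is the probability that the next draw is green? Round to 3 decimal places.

0.216

Under each hypothesis, the probability of the observed sequence is: P(data | bag A) = (4/10)(4/10) = 0.16; P(data | bag B) = (3/9)(3/9) = 0.11111; P(data | bag C) = (11/12)(11/12) = 0.84028.
The prior-weighted likelihoods are 1/3 · 0.16 = 0.053333, 1/3 · 0.11111 = 0.037037, 1/3 · 0.84028 = 0.28009; summing to 0.37046.
The posterior is then P(bag A | data) = 0.14396, P(bag B | data) = 0.099975, P(bag C | data) = 0.75606.
Averaging over the posterior, P(green next | data) = (3/5)(0.14396) + (2/3)(0.099975) + (1/12)(0.75606) = 0.21603.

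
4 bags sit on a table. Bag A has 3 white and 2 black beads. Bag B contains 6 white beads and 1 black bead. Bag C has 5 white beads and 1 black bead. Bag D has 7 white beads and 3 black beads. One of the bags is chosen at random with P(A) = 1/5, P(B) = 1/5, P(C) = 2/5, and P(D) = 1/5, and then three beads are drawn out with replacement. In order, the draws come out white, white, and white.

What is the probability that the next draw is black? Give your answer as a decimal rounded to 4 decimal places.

Compute the likelihood of the observed sequence for each case: P(data | bag A) = (3/5)(3/5)(3/5) = 0.216; P(data | bag B) = (6/7)(6/7)(6/7) = 0.62974; P(data | bag C) = (5/6)(5/6)(5/6) = 0.5787; P(data | bag D) = (7/10)(7/10)(7/10) = 0.343.
Multiplying each by its prior: 1/5 · 0.216 = 0.0432, 1/5 · 0.62974 = 0.12595, 2/5 · 0.5787 = 0.23148, 1/5 · 0.343 = 0.0686; summing to 0.46923.
Dividing through by the total gives posterior P(bag A | data) = 0.092066, P(bag B | data) = 0.26841, P(bag C | data) = 0.49332, P(bag D | data) = 0.1462.
So P(black next | data) = Σ P(black next | H) P(H | data) = (2/5)(0.092066) + (1/7)(0.26841) + (1/6)(0.49332) + (3/10)(0.1462) = 0.20125.

0.2013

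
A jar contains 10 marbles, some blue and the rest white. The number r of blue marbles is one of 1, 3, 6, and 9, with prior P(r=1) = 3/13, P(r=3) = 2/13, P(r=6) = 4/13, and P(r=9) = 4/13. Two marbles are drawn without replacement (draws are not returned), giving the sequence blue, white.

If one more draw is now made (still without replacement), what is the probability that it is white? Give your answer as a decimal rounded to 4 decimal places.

0.4701

Under each hypothesis, the probability of the observed sequence is: P(data | r = 1) = (1/10)(9/9) = 1/10; P(data | r = 3) = (3/10)(7/9) = 7/30; P(data | r = 6) = (6/10)(4/9) = 4/15; P(data | r = 9) = (9/10)(1/9) = 1/10.
Multiplying each by its prior: 3/13 · 1/10 = 3/130, 2/13 · 7/30 = 7/195, 4/13 · 4/15 = 16/195, 4/13 · 1/10 = 2/65; these sum to 67/390.
Normalising, the posterior is P(r = 1 | data) = 9/67, P(r = 3 | data) = 14/67, P(r = 6 | data) = 32/67, P(r = 9 | data) = 12/67.
The predictive probability is P(white next | data) = (1)(9/67) + (3/4)(14/67) + (3/8)(32/67) + (0)(12/67) = 63/134.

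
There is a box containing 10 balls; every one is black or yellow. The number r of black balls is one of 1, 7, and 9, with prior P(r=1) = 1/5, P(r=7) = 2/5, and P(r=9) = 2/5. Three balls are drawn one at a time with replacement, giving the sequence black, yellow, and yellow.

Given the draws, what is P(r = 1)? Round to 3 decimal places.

The likelihood of the observed sequence under each hypothesis: P(data | r = 1) = (1/10)(9/10)(9/10) = 0.081; P(data | r = 7) = (7/10)(3/10)(3/10) = 0.063; P(data | r = 9) = (9/10)(1/10)(1/10) = 0.009.
The prior-weighted likelihoods are 1/5 · 0.081 = 0.0162, 2/5 · 0.063 = 0.0252, 2/5 · 0.009 = 0.0036; summing to 0.045.
Hence P(r = 1 | data) = (0.0162) / (0.045) = 0.36.

0.360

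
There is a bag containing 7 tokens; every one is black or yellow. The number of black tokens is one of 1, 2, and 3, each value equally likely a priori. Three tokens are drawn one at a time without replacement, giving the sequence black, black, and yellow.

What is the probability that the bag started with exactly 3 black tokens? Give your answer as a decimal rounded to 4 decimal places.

For each hypothesis, P(data | H) works out to: P(data | r = 1) = (1/7)(0/6) = 0; P(data | r = 2) = (2/7)(1/6)(5/5) = 1/21; P(data | r = 3) = (3/7)(2/6)(4/5) = 4/35.
The prior-weighted likelihoods are 1/3 · 0 = 0, 1/3 · 1/21 = 1/63, 1/3 · 4/35 = 4/105; these sum to 17/315.
By Bayes' rule, P(r = 3 | data) = (4/105) / (17/315) = 12/17.

0.7059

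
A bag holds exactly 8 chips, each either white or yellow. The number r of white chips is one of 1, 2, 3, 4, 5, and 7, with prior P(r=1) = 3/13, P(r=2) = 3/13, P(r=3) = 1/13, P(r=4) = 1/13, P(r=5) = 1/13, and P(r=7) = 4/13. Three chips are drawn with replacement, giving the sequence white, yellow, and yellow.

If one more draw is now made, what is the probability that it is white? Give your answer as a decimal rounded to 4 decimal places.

0.3220

For each hypothesis, P(data | H) works out to: P(data | r = 1) = (1/8)(7/8)(7/8) = 0.095703; P(data | r = 2) = (2/8)(6/8)(6/8) = 0.14062; P(data | r = 3) = (3/8)(5/8)(5/8) = 0.14648; P(data | r = 4) = (4/8)(4/8)(4/8) = 0.125; P(data | r = 5) = (5/8)(3/8)(3/8) = 0.087891; P(data | r = 7) = (7/8)(1/8)(1/8) = 0.013672.
The prior-weighted likelihoods are 3/13 · 0.095703 = 0.022085, 3/13 · 0.14062 = 0.032452, 1/13 · 0.14648 = 0.011268, 1/13 · 0.125 = 0.0096154, 1/13 · 0.087891 = 0.0067608, 4/13 · 0.013672 = 0.0042067; with total 0.086388.
The posterior is then P(r = 1 | data) = 0.25565, P(r = 2 | data) = 0.37565, P(r = 3 | data) = 0.13043, P(r = 4 | data) = 0.1113, P(r = 5 | data) = 0.078261, P(r = 7 | data) = 0.048696.
So P(white next | data) = Σ P(white next | H) P(H | data) = (1/8)(0.25565) + (1/4)(0.37565) + (3/8)(0.13043) + (1/2)(0.1113) + (5/8)(0.078261) + (7/8)(0.048696) = 0.32196.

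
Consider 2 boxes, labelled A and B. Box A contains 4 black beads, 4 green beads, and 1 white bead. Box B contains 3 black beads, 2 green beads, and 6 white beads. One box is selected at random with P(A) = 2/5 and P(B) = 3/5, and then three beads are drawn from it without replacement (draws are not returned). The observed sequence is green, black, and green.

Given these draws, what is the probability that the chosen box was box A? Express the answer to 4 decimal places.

Compute the likelihood of the observed sequence for each case: P(data | box A) = (4/9)(4/8)(3/7) = 0.095238; P(data | box B) = (2/11)(3/10)(1/9) = 0.0060606.
Weighting by the prior gives 2/5 · 0.095238 = 0.038095, 3/5 · 0.0060606 = 0.0036364; with total 0.041732.
By Bayes' rule, P(box A | data) = (0.038095) / (0.041732) = 0.91286.

0.9129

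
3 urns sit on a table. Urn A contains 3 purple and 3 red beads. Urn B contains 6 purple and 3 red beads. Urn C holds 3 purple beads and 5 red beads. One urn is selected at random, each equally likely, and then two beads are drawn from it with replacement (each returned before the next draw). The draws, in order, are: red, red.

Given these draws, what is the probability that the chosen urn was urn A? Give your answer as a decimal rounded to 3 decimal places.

0.333

For each hypothesis, P(data | H) works out to: P(data | urn A) = (3/6)(3/6) = 0.25; P(data | urn B) = (3/9)(3/9) = 0.11111; P(data | urn C) = (5/8)(5/8) = 0.39062.
The prior-weighted likelihoods are 1/3 · 0.25 = 0.083333, 1/3 · 0.11111 = 0.037037, 1/3 · 0.39062 = 0.13021; summing to 0.25058.
Therefore the posterior P(urn A | data) = (0.083333) / (0.25058) = 0.33256.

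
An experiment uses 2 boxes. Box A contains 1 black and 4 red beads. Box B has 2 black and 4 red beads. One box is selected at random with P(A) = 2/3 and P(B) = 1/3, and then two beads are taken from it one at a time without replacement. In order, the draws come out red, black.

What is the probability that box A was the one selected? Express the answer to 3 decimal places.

For each hypothesis, P(data | H) works out to: P(data | box A) = (4/5)(1/4) = 1/5; P(data | box B) = (4/6)(2/5) = 4/15.
Weighting by the prior gives 2/3 · 1/5 = 2/15, 1/3 · 4/15 = 4/45; these sum to 2/9.
So P(box A | data) = (2/15) / (2/9) = 3/5.

0.600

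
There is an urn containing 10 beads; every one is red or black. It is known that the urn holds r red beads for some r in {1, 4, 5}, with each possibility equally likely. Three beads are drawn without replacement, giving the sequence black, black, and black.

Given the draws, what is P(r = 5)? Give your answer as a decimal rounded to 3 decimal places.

Under each hypothesis, the probability of the observed sequence is: P(data | r = 1) = (9/10)(8/9)(7/8) = 7/10; P(data | r = 4) = (6/10)(5/9)(4/8) = 1/6; P(data | r = 5) = (5/10)(4/9)(3/8) = 1/12.
Multiplying each by its prior: 1/3 · 7/10 = 7/30, 1/3 · 1/6 = 1/18, 1/3 · 1/12 = 1/36; summing to 19/60.
By Bayes' rule, P(r = 5 | data) = (1/36) / (19/60) = 5/57.

0.088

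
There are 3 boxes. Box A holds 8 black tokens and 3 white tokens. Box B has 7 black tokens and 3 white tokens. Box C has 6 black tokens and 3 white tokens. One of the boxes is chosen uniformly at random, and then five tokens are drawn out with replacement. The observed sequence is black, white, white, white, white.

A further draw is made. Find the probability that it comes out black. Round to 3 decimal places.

The likelihood of the observed sequence under each hypothesis: P(data | box A) = (8/11)(3/11)(3/11)(3/11)(3/11) = 0.0040236; P(data | box B) = (7/10)(3/10)(3/10)(3/10)(3/10) = 0.00567; P(data | box C) = (6/9)(3/9)(3/9)(3/9)(3/9) = 0.0082305.
Weighting by the prior gives 1/3 · 0.0040236 = 0.0013412, 1/3 · 0.00567 = 0.00189, 1/3 · 0.0082305 = 0.0027435; summing to 0.0059747.
Normalising, the posterior is P(box A | data) = 0.22448, P(box B | data) = 0.31634, P(box C | data) = 0.45919.
Averaging over the posterior, P(black next | data) = (8/11)(0.22448) + (7/10)(0.31634) + (2/3)(0.45919) = 0.69082.

0.691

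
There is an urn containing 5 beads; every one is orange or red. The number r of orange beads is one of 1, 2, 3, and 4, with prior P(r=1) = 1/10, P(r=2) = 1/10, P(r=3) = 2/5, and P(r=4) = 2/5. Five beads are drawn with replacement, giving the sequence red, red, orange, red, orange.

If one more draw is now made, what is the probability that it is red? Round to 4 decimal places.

0.4656

The likelihood of the observed sequence under each hypothesis: P(data | r = 1) = (4/5)(4/5)(1/5)(4/5)(1/5) = 0.02048; P(data | r = 2) = (3/5)(3/5)(2/5)(3/5)(2/5) = 0.03456; P(data | r = 3) = (2/5)(2/5)(3/5)(2/5)(3/5) = 0.02304; P(data | r = 4) = (1/5)(1/5)(4/5)(1/5)(4/5) = 0.00512.
The prior-weighted likelihoods are 1/10 · 0.02048 = 0.002048, 1/10 · 0.03456 = 0.003456, 2/5 · 0.02304 = 0.009216, 2/5 · 0.00512 = 0.002048; these sum to 0.016768.
The posterior is then P(r = 1 | data) = 0.12214, P(r = 2 | data) = 0.20611, P(r = 3 | data) = 0.54962, P(r = 4 | data) = 0.12214.
So P(red next | data) = Σ P(red next | H) P(H | data) = (4/5)(0.12214) + (3/5)(0.20611) + (2/5)(0.54962) + (1/5)(0.12214) = 0.46565.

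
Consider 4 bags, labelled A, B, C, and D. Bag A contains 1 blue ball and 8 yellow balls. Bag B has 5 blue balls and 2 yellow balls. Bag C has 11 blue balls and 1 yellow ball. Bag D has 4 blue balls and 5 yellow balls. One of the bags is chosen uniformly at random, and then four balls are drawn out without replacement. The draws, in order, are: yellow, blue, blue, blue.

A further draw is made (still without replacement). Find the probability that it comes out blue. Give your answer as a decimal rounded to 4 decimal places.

0.7015

Under each hypothesis, the probability of the observed sequence is: P(data | bag A) = (8/9)(1/8)(0/7) = 0; P(data | bag B) = (2/7)(5/6)(4/5)(3/4) = 0.14286; P(data | bag C) = (1/12)(11/11)(10/10)(9/9) = 0.083333; P(data | bag D) = (5/9)(4/8)(3/7)(2/6) = 0.039683.
The prior-weighted likelihoods are 1/4 · 0 = 0, 1/4 · 0.14286 = 0.035714, 1/4 · 0.083333 = 0.020833, 1/4 · 0.039683 = 0.0099206; summing to 0.066468.
Normalising, the posterior is P(bag A | data) = 0, P(bag B | data) = 0.53731, P(bag C | data) = 0.31343, P(bag D | data) = 0.14925.
The predictive probability is P(blue next | data) = (2/3)(0.53731) + (1)(0.31343) + (1/5)(0.14925) = 0.70149.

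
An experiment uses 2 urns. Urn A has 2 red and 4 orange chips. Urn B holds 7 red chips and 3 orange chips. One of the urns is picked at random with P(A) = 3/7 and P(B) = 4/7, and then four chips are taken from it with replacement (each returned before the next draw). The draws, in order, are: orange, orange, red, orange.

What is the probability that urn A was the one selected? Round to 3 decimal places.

0.797

The likelihood of the observed sequence under each hypothesis: P(data | urn A) = (4/6)(4/6)(2/6)(4/6) = 0.098765; P(data | urn B) = (3/10)(3/10)(7/10)(3/10) = 0.0189.
The prior-weighted likelihoods are 3/7 · 0.098765 = 0.042328, 4/7 · 0.0189 = 0.0108; these sum to 0.053128.
Hence P(urn A | data) = (0.042328) / (0.053128) = 0.79672.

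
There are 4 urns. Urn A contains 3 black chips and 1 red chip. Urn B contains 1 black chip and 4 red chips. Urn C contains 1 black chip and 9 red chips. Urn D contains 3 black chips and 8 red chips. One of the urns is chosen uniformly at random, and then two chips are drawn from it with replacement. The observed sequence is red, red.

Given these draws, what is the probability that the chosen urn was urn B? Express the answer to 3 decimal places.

0.314

Compute the likelihood of the observed sequence for each case: P(data | urn A) = (1/4)(1/4) = 0.0625; P(data | urn B) = (4/5)(4/5) = 0.64; P(data | urn C) = (9/10)(9/10) = 0.81; P(data | urn D) = (8/11)(8/11) = 0.52893.
The prior-weighted likelihoods are 1/4 · 0.0625 = 0.015625, 1/4 · 0.64 = 0.16, 1/4 · 0.81 = 0.2025, 1/4 · 0.52893 = 0.13223; these sum to 0.51036.
Therefore the posterior P(urn B | data) = (0.16) / (0.51036) = 0.31351.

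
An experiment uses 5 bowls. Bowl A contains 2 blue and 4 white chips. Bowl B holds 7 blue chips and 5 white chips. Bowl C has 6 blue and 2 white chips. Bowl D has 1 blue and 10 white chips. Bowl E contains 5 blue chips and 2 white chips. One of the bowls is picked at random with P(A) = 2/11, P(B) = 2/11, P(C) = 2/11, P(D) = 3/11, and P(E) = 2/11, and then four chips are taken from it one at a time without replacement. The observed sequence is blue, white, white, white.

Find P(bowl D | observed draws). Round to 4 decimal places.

Under each hypothesis, the probability of the observed sequence is: P(data | bowl A) = (2/6)(4/5)(3/4)(2/3) = 0.13333; P(data | bowl B) = (7/12)(5/11)(4/10)(3/9) = 0.035354; P(data | bowl C) = (6/8)(2/7)(1/6)(0/5) = 0; P(data | bowl D) = (1/11)(10/10)(9/9)(8/8) = 0.090909; P(data | bowl E) = (5/7)(2/6)(1/5)(0/4) = 0.
Weighting by the prior gives 2/11 · 0.13333 = 0.024242, 2/11 · 0.035354 = 0.0064279, 2/11 · 0 = 0, 3/11 · 0.090909 = 0.024793, 2/11 · 0 = 0; with total 0.055464.
By Bayes' rule, P(bowl D | data) = (0.024793) / (0.055464) = 0.44702.

0.4470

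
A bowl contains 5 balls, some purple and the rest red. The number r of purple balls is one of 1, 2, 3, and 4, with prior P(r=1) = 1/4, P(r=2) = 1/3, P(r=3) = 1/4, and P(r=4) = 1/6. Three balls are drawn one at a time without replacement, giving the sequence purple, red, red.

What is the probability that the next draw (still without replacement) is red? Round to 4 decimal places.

0.5882

For each hypothesis, P(data | H) works out to: P(data | r = 1) = (1/5)(4/4)(3/3) = 1/5; P(data | r = 2) = (2/5)(3/4)(2/3) = 1/5; P(data | r = 3) = (3/5)(2/4)(1/3) = 1/10; P(data | r = 4) = (4/5)(1/4)(0/3) = 0.
Weighting by the prior gives 1/4 · 1/5 = 1/20, 1/3 · 1/5 = 1/15, 1/4 · 1/10 = 1/40, 1/6 · 0 = 0; with total 17/120.
Normalising, the posterior is P(r = 1 | data) = 6/17, P(r = 2 | data) = 8/17, P(r = 3 | data) = 3/17, P(r = 4 | data) = 0.
So P(red next | data) = Σ P(red next | H) P(H | data) = (1)(6/17) + (1/2)(8/17) + (0)(3/17) = 10/17.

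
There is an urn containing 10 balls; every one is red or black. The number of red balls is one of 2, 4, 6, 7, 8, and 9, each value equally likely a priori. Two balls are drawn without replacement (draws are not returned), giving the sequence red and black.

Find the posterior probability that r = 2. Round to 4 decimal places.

Under each hypothesis, the probability of the observed sequence is: P(data | r = 2) = (2/10)(8/9) = 8/45; P(data | r = 4) = (4/10)(6/9) = 4/15; P(data | r = 6) = (6/10)(4/9) = 4/15; P(data | r = 7) = (7/10)(3/9) = 7/30; P(data | r = 8) = (8/10)(2/9) = 8/45; P(data | r = 9) = (9/10)(1/9) = 1/10.
Weighting by the prior gives 1/6 · 8/45 = 4/135, 1/6 · 4/15 = 2/45, 1/6 · 4/15 = 2/45, 1/6 · 7/30 = 7/180, 1/6 · 8/45 = 4/135, 1/6 · 1/10 = 1/60; summing to 11/54.
Hence P(r = 2 | data) = (4/135) / (11/54) = 8/55.

0.1455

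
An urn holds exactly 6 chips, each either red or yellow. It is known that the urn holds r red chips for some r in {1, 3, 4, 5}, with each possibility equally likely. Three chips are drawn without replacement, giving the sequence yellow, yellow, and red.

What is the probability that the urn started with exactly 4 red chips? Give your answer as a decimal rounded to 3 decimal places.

Compute the likelihood of the observed sequence for each case: P(data | r = 1) = (5/6)(4/5)(1/4) = 1/6; P(data | r = 3) = (3/6)(2/5)(3/4) = 3/20; P(data | r = 4) = (2/6)(1/5)(4/4) = 1/15; P(data | r = 5) = (1/6)(0/5) = 0.
Weighting by the prior gives 1/4 · 1/6 = 1/24, 1/4 · 3/20 = 3/80, 1/4 · 1/15 = 1/60, 1/4 · 0 = 0; these sum to 23/240.
Hence P(r = 4 | data) = (1/60) / (23/240) = 4/23.

0.174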